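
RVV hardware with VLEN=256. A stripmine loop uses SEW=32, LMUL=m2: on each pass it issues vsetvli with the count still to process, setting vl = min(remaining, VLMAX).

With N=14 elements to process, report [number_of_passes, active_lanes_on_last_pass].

VLMAX = (256 × 2) / 32 = 16 lanes
iterations = ceil(14/16) = 1; final-pass vl = 14

[iterations, last_vl] = [1, 14]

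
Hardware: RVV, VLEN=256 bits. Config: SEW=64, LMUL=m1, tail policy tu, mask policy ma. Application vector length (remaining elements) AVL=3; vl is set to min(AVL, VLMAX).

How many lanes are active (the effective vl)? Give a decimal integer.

vl = 3

VLMAX = VLEN×LMUL/SEW = 256×1/64 = 4
AVL=3 ≤ VLMAX=4, so vl = 3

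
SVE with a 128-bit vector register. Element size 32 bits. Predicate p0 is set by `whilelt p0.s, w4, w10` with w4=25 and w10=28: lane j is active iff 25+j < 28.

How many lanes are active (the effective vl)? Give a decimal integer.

register lanes = 128/32 = 4
whilelt: lane j active iff 25+j < 28 → j < 3 → 3 active

vl = 3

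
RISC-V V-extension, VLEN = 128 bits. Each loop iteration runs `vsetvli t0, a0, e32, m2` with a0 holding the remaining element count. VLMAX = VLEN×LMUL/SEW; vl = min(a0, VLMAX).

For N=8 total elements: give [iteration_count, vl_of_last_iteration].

[iterations, last_vl] = [1, 8]

lanes per group: 128·2/32 = 8
N=8: ⌈8/8⌉ = 1 iters; last vl = 8 − 0×8 = 8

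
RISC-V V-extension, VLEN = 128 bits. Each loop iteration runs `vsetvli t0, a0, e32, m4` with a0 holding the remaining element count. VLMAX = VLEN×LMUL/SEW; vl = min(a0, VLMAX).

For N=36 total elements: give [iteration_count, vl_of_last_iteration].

VLMAX = (128 × 4) / 32 = 16 lanes
iterations = ceil(36/16) = 3; final-pass vl = 4

[iterations, last_vl] = [3, 4]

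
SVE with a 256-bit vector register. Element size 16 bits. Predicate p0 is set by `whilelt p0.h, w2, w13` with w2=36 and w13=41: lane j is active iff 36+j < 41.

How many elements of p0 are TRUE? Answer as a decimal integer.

vl = 5

256-bit reg / 16-bit elem → 16 lanes
p0[j] = (36+j < 41); true for j=0..4 → 5 lanes set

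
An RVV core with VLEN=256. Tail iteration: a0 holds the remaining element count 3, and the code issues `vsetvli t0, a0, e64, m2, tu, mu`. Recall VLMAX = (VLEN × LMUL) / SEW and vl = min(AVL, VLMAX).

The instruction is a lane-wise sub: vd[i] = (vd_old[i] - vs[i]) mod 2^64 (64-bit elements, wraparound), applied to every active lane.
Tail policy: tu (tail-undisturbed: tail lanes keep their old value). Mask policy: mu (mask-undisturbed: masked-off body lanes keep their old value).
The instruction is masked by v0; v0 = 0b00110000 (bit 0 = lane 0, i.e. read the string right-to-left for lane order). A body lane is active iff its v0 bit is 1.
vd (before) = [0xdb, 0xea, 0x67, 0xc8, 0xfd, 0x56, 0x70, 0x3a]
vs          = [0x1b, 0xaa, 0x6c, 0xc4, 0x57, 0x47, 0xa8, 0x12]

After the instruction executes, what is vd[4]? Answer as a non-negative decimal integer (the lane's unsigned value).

vd[4] = 253

VLMAX = (256 × 2) / 64 = 8 lanes
vl = min(AVL, VLMAX) = min(3, 8) = 3
[0] mask-off/keep = 0xdb
[1] mask-off/keep = 0xea
[2] mask-off/keep = 0x67
[3] tail/keep = 0xc8
[4] tail/keep = 0xfd
[5] tail/keep = 0x56
[6] tail/keep = 0x70
[7] tail/keep = 0x3a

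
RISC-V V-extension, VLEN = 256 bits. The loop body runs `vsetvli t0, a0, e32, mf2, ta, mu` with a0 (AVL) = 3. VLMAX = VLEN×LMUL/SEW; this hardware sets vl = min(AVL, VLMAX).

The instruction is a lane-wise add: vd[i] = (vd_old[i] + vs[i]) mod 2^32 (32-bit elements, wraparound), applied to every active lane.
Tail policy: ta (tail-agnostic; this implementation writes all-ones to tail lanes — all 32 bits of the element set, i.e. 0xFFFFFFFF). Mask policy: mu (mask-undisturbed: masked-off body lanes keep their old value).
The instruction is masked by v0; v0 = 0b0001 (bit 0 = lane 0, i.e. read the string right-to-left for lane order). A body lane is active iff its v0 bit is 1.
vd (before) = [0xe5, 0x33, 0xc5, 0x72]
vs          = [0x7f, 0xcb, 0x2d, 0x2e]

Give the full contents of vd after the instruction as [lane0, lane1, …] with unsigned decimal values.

VLMAX = VLEN×LMUL/SEW = 256×1/2/32 = 4
AVL=3 ≤ VLMAX=4, so vl = 3
lane  0: add(0xe5,0x7f) ⇒ 0x164
lane  1: mask-off/keep ⇒ 0x33
lane  2: mask-off/keep ⇒ 0xc5
lane  3: tail/ones ⇒ 0xffffffff

vd = [356, 51, 197, 4294967295]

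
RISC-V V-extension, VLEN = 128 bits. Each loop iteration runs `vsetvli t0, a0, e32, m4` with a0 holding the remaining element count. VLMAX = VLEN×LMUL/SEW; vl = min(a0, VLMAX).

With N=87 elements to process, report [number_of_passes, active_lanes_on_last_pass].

[iterations, last_vl] = [6, 7]

lanes per group: 128·4/32 = 16
87 elements at 16/iter → 6 passes, remainder 7 on the last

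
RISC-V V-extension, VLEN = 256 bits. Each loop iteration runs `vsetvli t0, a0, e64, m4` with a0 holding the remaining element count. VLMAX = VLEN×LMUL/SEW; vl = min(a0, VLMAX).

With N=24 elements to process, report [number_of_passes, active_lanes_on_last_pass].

VLMAX = VLEN×LMUL/SEW = 256×4/64 = 16
N=24: ⌈24/16⌉ = 2 iters; last vl = 24 − 1×16 = 8

[iterations, last_vl] = [2, 8]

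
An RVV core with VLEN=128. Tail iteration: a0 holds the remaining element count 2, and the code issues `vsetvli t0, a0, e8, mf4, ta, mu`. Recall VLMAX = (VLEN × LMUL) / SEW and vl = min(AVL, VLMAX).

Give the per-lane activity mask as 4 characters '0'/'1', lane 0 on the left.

lanes per group: 128·1/4/8 = 4
AVL=2 ≤ VLMAX=4, so vl = 2
bits (lane 0 leftmost): 1100

predicate = 1100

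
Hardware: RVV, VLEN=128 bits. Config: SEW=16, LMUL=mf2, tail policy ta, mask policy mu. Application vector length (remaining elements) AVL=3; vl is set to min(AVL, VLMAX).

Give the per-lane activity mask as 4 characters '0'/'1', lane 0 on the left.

predicate = 1110

VLMAX = VLEN×LMUL/SEW = 128×1/2/16 = 4
vl = min(AVL, VLMAX) = min(3, 4) = 3
bits (lane 0 leftmost): 1110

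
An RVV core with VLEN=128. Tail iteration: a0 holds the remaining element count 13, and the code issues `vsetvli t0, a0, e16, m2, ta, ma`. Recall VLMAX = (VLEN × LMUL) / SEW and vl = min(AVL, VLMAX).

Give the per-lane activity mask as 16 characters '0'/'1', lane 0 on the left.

lanes per group: 128·2/16 = 16
vl = min(AVL, VLMAX) = min(13, 16) = 13
bits (lane 0 leftmost): 1111111111111000

predicate = 1111111111111000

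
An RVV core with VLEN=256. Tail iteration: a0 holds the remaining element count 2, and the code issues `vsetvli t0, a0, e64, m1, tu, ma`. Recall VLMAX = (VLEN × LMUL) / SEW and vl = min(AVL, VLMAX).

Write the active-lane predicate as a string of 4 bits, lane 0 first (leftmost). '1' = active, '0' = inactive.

VLMAX = VLEN×LMUL/SEW = 256×1/64 = 4
AVL=2 ≤ VLMAX=4, so vl = 2
bits (lane 0 leftmost): 1100

predicate = 1100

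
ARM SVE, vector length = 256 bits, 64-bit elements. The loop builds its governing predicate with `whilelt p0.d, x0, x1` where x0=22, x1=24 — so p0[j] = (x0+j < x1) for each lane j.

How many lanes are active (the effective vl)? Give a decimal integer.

register lanes = 256/64 = 4
p0[j] = (22+j < 24); true for j=0..1 → 2 lanes set

vl = 2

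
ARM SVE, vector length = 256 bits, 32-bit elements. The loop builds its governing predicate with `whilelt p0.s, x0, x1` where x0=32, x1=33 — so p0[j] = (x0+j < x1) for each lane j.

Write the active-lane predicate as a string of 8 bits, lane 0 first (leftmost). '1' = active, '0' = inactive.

register lanes = 256/32 = 8
active while 32+j < 33, i.e. j ∈ [0,1) capped at 8 ⇒ 1
bits (lane 0 leftmost): 10000000

predicate = 10000000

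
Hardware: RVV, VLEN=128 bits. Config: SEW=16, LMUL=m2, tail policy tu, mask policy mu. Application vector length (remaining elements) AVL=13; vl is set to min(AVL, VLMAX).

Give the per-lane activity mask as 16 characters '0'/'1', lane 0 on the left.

predicate = 1111111111111000

VLMAX = (128 × 2) / 16 = 16 lanes
vl ← min(13, 16) = 13
bits (lane 0 leftmost): 1111111111111000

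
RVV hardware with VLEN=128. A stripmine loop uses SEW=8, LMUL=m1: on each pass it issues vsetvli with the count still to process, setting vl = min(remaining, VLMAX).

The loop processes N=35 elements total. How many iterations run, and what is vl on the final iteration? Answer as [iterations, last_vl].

VLMAX = (128 × 1) / 8 = 16 lanes
35 elements at 16/iter → 3 passes, remainder 3 on the last

[iterations, last_vl] = [3, 3]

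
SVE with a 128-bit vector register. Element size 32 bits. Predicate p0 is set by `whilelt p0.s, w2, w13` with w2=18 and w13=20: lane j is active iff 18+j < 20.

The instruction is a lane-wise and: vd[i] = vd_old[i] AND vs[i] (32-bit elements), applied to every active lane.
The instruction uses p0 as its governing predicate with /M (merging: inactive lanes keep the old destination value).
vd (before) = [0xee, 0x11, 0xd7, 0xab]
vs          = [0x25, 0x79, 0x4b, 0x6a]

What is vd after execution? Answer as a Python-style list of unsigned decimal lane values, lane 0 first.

vd = [36, 17, 215, 171]

register lanes = 128/32 = 4
p0[j] = (18+j < 20); true for j=0..1 → 2 lanes set
  i=0: and(0xee,0x25) → 36
  i=1: and(0x11,0x79) → 17
  i=2: tail/keep → 215
  i=3: tail/keep → 171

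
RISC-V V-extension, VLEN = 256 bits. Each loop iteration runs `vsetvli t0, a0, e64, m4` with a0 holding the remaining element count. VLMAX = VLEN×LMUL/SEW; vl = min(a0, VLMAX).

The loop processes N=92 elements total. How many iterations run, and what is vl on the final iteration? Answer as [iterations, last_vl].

[iterations, last_vl] = [6, 12]

VLMAX = (256 × 4) / 64 = 16 lanes
iterations = ceil(92/16) = 6; final-pass vl = 12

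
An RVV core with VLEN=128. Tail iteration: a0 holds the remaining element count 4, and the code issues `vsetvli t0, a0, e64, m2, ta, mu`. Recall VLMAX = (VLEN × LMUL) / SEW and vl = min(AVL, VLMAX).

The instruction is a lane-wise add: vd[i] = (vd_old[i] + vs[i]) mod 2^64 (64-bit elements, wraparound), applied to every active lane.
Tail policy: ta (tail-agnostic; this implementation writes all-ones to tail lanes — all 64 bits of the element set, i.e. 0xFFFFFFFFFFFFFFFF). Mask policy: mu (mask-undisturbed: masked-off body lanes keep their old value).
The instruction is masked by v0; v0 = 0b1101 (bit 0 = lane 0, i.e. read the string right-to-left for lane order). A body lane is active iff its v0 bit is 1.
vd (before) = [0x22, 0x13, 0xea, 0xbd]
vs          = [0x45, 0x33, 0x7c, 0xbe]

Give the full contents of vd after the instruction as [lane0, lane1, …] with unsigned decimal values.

vd = [103, 19, 358, 379]

VLMAX = (128 × 2) / 64 = 4 lanes
vl ← min(4, 4) = 4
  i=0: add(0x22,0x45) → 103
  i=1: mask-off/keep → 19
  i=2: add(0xea,0x7c) → 358
  i=3: add(0xbd,0xbe) → 379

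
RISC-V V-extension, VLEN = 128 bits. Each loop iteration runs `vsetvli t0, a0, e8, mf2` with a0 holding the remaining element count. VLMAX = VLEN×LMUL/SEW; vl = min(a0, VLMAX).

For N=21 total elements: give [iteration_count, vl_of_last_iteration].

VLMAX = (128 × 1/2) / 8 = 8 lanes
iterations = ceil(21/8) = 3; final-pass vl = 5

[iterations, last_vl] = [3, 5]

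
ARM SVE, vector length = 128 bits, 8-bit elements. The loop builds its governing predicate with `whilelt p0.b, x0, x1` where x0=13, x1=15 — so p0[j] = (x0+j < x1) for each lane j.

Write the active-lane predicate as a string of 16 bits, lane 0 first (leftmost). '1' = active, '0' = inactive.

predicate = 1100000000000000

128-bit reg / 8-bit elem → 16 lanes
active while 13+j < 15, i.e. j ∈ [0,2) capped at 16 ⇒ 2
bits (lane 0 leftmost): 1100000000000000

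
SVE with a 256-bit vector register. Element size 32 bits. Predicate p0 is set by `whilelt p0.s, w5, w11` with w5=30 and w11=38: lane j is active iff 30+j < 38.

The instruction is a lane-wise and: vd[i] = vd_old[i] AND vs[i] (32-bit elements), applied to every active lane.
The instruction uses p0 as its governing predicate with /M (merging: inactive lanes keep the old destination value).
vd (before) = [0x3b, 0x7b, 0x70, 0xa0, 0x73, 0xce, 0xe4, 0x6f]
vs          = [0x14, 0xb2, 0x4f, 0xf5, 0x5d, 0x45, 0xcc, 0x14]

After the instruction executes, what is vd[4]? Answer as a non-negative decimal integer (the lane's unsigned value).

vd[4] = 81

lane count: 256 div 32 = 8
whilelt: lane j active iff 30+j < 38 → j < 8 → 8 active
  i=0: and(0x3b,0x14) → 16
  i=1: and(0x7b,0xb2) → 50
  i=2: and(0x70,0x4f) → 64
  i=3: and(0xa0,0xf5) → 160
  i=4: and(0x73,0x5d) → 81
  i=5: and(0xce,0x45) → 68
  i=6: and(0xe4,0xcc) → 196
  i=7: and(0x6f,0x14) → 4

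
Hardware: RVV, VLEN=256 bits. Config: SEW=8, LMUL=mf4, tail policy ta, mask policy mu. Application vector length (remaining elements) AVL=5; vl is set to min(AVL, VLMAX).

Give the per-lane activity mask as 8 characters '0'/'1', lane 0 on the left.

predicate = 11111000

VLMAX = VLEN×LMUL/SEW = 256×1/4/8 = 8
vl ← min(5, 8) = 5
bits (lane 0 leftmost): 11111000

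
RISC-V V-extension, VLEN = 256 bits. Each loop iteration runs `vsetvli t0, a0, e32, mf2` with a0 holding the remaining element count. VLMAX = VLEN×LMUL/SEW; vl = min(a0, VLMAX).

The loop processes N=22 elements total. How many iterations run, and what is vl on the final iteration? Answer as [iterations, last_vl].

[iterations, last_vl] = [6, 2]

lanes per group: 256·1/2/32 = 4
22 elements at 4/iter → 6 passes, remainder 2 on the last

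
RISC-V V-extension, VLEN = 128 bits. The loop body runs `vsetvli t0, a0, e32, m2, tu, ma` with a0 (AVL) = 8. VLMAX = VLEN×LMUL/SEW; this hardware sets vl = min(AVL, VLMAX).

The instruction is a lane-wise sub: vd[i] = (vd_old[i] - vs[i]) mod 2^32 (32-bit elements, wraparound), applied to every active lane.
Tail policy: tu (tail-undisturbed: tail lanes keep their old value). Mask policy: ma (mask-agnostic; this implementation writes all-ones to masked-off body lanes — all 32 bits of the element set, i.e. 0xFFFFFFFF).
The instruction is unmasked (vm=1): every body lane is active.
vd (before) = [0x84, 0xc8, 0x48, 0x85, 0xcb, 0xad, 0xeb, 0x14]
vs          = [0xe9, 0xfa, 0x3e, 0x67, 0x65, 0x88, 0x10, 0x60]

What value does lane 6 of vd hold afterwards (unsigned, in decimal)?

VLMAX = VLEN×LMUL/SEW = 128×2/32 = 8
vl = min(AVL, VLMAX) = min(8, 8) = 8
lane  0: sub(0x84,0xe9) ⇒ 0xffffff9b
lane  1: sub(0xc8,0xfa) ⇒ 0xffffffce
lane  2: sub(0x48,0x3e) ⇒ 0x0a
lane  3: sub(0x85,0x67) ⇒ 0x1e
lane  4: sub(0xcb,0x65) ⇒ 0x66
lane  5: sub(0xad,0x88) ⇒ 0x25
lane  6: sub(0xeb,0x10) ⇒ 0xdb
lane  7: sub(0x14,0x60) ⇒ 0xffffffb4

vd[6] = 219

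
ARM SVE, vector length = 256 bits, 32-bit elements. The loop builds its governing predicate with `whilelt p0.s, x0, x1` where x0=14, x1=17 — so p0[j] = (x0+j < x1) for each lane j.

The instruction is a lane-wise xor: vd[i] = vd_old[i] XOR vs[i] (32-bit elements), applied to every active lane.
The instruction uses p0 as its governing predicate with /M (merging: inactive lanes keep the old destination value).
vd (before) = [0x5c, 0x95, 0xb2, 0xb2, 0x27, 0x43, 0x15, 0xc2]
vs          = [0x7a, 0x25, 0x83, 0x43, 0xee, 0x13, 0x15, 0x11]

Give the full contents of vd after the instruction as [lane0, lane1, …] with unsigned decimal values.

vd = [38, 176, 49, 178, 39, 67, 21, 194]

register lanes = 256/32 = 8
p0[j] = (14+j < 17); true for j=0..2 → 3 lanes set
lane  0: xor(0x5c,0x7a) ⇒ 0x26
lane  1: xor(0x95,0x25) ⇒ 0xb0
lane  2: xor(0xb2,0x83) ⇒ 0x31
lane  3: tail/keep ⇒ 0xb2
lane  4: tail/keep ⇒ 0x27
lane  5: tail/keep ⇒ 0x43
lane  6: tail/keep ⇒ 0x15
lane  7: tail/keep ⇒ 0xc2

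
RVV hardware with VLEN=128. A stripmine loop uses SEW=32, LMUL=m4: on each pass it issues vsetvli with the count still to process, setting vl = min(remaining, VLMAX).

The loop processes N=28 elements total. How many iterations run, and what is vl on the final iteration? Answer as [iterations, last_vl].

[iterations, last_vl] = [2, 12]

VLMAX = (128 × 4) / 32 = 16 lanes
iterations = ceil(28/16) = 2; final-pass vl = 12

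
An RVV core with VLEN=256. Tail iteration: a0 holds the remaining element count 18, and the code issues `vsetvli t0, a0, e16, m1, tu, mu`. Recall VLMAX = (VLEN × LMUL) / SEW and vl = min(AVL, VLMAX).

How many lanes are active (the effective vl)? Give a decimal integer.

lanes per group: 256·1/16 = 16
vl ← min(18, 16) = 16

vl = 16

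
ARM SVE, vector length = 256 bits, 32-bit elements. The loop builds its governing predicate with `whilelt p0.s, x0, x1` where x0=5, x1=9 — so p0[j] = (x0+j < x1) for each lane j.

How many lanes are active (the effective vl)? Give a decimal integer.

vl = 4

256-bit reg / 32-bit elem → 8 lanes
active while 5+j < 9, i.e. j ∈ [0,4) capped at 8 ⇒ 4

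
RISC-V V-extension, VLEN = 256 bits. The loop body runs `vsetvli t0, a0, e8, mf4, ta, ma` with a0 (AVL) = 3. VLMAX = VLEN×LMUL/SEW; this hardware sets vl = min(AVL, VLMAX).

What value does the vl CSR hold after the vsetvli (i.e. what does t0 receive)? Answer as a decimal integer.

VLMAX = VLEN×LMUL/SEW = 256×1/4/8 = 8
vl = min(AVL, VLMAX) = min(3, 8) = 3

vl = 3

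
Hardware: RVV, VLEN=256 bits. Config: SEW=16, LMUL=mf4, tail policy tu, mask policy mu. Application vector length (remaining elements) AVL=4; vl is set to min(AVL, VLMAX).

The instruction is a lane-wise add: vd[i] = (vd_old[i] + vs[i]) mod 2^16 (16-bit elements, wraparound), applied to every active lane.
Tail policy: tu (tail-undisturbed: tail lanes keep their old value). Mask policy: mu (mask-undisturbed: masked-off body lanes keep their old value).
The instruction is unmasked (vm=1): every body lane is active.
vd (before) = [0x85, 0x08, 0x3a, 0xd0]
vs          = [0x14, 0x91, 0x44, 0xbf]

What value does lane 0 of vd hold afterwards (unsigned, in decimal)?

vd[0] = 153

lanes per group: 256·1/4/16 = 4
vl ← min(4, 4) = 4
lane  0: add(0x85,0x14) ⇒ 0x99
lane  1: add(0x08,0x91) ⇒ 0x99
lane  2: add(0x3a,0x44) ⇒ 0x7e
lane  3: add(0xd0,0xbf) ⇒ 0x18f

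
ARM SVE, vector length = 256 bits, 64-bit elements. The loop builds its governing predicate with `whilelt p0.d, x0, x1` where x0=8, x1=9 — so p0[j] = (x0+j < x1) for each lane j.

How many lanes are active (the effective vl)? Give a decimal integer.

vl = 1

register lanes = 256/64 = 4
p0[j] = (8+j < 9); true for j=0..0 → 1 lanes set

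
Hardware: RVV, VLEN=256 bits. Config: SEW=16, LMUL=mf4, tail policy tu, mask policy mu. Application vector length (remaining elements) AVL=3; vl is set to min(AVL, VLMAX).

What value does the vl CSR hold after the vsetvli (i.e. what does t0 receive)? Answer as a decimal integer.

VLMAX = (256 × 1/4) / 16 = 4 lanes
AVL=3 ≤ VLMAX=4, so vl = 3

vl = 3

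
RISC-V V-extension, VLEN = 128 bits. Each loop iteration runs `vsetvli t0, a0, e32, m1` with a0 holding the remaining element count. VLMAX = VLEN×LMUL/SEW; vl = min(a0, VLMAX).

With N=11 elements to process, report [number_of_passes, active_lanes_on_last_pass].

[iterations, last_vl] = [3, 3]

VLMAX = VLEN×LMUL/SEW = 128×1/32 = 4
iterations = ceil(11/4) = 3; final-pass vl = 3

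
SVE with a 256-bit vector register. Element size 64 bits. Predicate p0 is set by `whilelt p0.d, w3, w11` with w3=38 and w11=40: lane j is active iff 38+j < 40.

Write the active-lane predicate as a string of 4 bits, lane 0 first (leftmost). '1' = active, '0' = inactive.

lane count: 256 div 64 = 4
whilelt: lane j active iff 38+j < 40 → j < 2 → 2 active
bits (lane 0 leftmost): 1100

predicate = 1100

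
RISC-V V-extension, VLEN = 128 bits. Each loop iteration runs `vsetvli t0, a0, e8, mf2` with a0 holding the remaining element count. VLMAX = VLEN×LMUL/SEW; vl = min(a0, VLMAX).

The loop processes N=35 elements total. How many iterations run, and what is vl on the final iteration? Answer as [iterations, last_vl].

[iterations, last_vl] = [5, 3]

VLMAX = (128 × 1/2) / 8 = 8 lanes
iterations = ceil(35/8) = 5; final-pass vl = 3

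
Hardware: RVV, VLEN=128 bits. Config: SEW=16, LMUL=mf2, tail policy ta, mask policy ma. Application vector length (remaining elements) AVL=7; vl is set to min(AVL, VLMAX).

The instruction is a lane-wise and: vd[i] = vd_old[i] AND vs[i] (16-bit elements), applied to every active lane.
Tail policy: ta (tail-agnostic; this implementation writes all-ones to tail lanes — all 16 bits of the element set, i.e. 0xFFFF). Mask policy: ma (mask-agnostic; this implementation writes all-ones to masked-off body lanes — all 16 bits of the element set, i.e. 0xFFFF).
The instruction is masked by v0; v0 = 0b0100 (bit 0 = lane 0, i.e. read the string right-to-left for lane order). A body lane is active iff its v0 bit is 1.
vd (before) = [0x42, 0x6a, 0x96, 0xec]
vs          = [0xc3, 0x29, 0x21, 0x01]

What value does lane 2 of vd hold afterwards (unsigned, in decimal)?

VLMAX = VLEN×LMUL/SEW = 128×1/2/16 = 4
AVL=7 > VLMAX=4, so vl = 4
lane  0: mask-off/ones ⇒ 0xffff
lane  1: mask-off/ones ⇒ 0xffff
lane  2: and(0x96,0x21) ⇒ 0x00
lane  3: mask-off/ones ⇒ 0xffff

vd[2] = 0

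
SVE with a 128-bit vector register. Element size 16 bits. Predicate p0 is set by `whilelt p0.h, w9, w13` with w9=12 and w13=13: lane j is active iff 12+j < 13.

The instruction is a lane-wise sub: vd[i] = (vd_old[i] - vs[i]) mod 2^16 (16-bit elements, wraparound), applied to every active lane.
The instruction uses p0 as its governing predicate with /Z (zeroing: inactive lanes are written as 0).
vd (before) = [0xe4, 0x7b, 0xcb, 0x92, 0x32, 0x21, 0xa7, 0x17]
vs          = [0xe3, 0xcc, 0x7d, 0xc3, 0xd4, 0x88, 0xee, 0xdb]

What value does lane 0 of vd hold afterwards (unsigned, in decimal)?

vd[0] = 1

register lanes = 128/16 = 8
active while 12+j < 13, i.e. j ∈ [0,1) capped at 8 ⇒ 1
  i=0: sub(0xe4,0xe3) → 1
  i=1: tail/zero → 0
  i=2: tail/zero → 0
  i=3: tail/zero → 0
  i=4: tail/zero → 0
  i=5: tail/zero → 0
  i=6: tail/zero → 0
  i=7: tail/zero → 0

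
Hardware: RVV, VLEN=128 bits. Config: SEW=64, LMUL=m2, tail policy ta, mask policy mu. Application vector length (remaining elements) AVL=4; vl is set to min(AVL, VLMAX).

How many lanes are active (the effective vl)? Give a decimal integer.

lanes per group: 128·2/64 = 4
vl ← min(4, 4) = 4

vl = 4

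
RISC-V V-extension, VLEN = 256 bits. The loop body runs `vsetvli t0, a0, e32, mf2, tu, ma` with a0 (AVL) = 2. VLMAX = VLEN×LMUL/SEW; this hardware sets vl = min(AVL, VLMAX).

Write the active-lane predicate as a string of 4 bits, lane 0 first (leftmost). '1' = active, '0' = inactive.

VLMAX = (256 × 1/2) / 32 = 4 lanes
vl = min(AVL, VLMAX) = min(2, 4) = 2
bits (lane 0 leftmost): 1100

predicate = 1100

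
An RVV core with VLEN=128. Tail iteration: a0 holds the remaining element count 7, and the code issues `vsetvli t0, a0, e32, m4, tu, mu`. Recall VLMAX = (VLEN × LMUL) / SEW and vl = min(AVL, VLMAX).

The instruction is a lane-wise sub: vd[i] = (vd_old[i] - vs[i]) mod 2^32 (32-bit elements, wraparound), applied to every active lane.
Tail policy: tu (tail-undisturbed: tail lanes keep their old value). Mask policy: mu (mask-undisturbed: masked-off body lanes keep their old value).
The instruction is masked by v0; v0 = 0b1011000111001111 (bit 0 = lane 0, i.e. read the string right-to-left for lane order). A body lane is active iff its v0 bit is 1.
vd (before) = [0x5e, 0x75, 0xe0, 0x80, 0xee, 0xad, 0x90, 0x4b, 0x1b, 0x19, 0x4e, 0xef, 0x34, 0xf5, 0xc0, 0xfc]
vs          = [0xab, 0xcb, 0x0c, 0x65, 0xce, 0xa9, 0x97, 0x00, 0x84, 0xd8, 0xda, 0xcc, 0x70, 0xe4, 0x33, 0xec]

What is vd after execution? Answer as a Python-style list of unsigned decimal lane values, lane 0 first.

vd = [4294967219, 4294967210, 212, 27, 238, 173, 4294967289, 75, 27, 25, 78, 239, 52, 245, 192, 252]

VLMAX = VLEN×LMUL/SEW = 128×4/32 = 16
vl = min(AVL, VLMAX) = min(7, 16) = 7
lane  0: sub(0x5e,0xab) ⇒ 0xffffffb3
lane  1: sub(0x75,0xcb) ⇒ 0xffffffaa
lane  2: sub(0xe0,0x0c) ⇒ 0xd4
lane  3: sub(0x80,0x65) ⇒ 0x1b
lane  4: mask-off/keep ⇒ 0xee
lane  5: mask-off/keep ⇒ 0xad
lane  6: sub(0x90,0x97) ⇒ 0xfffffff9
lane  7: tail/keep ⇒ 0x4b
lane  8: tail/keep ⇒ 0x1b
lane  9: tail/keep ⇒ 0x19
lane 10: tail/keep ⇒ 0x4e
lane 11: tail/keep ⇒ 0xef
lane 12: tail/keep ⇒ 0x34
lane 13: tail/keep ⇒ 0xf5
lane 14: tail/keep ⇒ 0xc0
lane 15: tail/keep ⇒ 0xfc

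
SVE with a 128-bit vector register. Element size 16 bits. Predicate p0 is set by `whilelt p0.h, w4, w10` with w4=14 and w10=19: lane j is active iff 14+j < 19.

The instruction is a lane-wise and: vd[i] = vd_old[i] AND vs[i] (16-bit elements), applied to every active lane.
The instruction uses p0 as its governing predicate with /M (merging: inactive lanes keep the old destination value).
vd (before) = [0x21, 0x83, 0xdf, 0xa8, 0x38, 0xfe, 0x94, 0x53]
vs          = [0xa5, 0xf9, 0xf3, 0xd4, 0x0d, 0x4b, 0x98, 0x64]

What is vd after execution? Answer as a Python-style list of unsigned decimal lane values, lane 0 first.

lane count: 128 div 16 = 8
active while 14+j < 19, i.e. j ∈ [0,5) capped at 8 ⇒ 5
vd[0] and(0x21,0xa5) -> 0x21
vd[1] and(0x83,0xf9) -> 0x81
vd[2] and(0xdf,0xf3) -> 0xd3
vd[3] and(0xa8,0xd4) -> 0x80
vd[4] and(0x38,0x0d) -> 0x08
vd[5] tail/keep -> 0xfe
vd[6] tail/keep -> 0x94
vd[7] tail/keep -> 0x53

vd = [33, 129, 211, 128, 8, 254, 148, 83]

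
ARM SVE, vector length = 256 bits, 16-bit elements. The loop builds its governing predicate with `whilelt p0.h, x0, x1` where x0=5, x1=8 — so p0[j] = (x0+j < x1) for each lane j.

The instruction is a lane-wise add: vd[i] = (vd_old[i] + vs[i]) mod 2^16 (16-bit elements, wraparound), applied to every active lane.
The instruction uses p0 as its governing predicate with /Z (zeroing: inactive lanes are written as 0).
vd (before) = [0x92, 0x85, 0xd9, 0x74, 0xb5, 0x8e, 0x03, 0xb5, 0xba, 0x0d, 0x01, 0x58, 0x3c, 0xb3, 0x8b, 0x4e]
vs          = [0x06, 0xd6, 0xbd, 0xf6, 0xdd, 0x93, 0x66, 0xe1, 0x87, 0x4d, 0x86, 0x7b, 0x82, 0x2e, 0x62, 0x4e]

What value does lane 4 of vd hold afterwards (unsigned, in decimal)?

vd[4] = 0

register lanes = 256/16 = 16
active while 5+j < 8, i.e. j ∈ [0,3) capped at 16 ⇒ 3
[0] add(0x92,0x06) = 0x98
[1] add(0x85,0xd6) = 0x15b
[2] add(0xd9,0xbd) = 0x196
[3] tail/zero = 0x00
[4] tail/zero = 0x00
[5] tail/zero = 0x00
[6] tail/zero = 0x00
[7] tail/zero = 0x00
[8] tail/zero = 0x00
[9] tail/zero = 0x00
[10] tail/zero = 0x00
[11] tail/zero = 0x00
[12] tail/zero = 0x00
[13] tail/zero = 0x00
[14] tail/zero = 0x00
[15] tail/zero = 0x00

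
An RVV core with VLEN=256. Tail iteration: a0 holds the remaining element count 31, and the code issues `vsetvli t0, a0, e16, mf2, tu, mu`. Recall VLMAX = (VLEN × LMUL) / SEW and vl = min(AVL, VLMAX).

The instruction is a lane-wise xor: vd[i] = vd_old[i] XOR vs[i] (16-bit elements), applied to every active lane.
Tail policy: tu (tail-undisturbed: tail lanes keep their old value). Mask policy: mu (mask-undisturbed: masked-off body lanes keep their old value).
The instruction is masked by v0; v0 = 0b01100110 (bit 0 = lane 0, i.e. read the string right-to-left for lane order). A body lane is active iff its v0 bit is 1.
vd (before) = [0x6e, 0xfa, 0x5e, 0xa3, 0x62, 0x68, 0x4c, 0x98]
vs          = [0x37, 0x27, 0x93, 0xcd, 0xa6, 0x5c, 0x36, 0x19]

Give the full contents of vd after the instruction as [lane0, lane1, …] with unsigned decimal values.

VLMAX = VLEN×LMUL/SEW = 256×1/2/16 = 8
vl = min(AVL, VLMAX) = min(31, 8) = 8
[0] mask-off/keep = 0x6e
[1] xor(0xfa,0x27) = 0xdd
[2] xor(0x5e,0x93) = 0xcd
[3] mask-off/keep = 0xa3
[4] mask-off/keep = 0x62
[5] xor(0x68,0x5c) = 0x34
[6] xor(0x4c,0x36) = 0x7a
[7] mask-off/keep = 0x98

vd = [110, 221, 205, 163, 98, 52, 122, 152]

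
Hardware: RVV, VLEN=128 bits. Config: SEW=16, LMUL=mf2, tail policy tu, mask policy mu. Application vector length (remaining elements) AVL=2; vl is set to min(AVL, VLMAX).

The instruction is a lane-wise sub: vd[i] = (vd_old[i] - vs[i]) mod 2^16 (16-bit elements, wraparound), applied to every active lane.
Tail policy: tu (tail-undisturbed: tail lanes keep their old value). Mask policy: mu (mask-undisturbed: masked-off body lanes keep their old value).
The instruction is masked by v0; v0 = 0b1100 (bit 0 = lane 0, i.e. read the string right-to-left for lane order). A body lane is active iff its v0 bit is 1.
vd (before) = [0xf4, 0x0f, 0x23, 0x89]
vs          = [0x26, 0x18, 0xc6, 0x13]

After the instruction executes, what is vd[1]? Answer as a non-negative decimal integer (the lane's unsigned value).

vd[1] = 15

VLMAX = VLEN×LMUL/SEW = 128×1/2/16 = 4
vl = min(AVL, VLMAX) = min(2, 4) = 2
lane  0: mask-off/keep ⇒ 0xf4
lane  1: mask-off/keep ⇒ 0x0f
lane  2: tail/keep ⇒ 0x23
lane  3: tail/keep ⇒ 0x89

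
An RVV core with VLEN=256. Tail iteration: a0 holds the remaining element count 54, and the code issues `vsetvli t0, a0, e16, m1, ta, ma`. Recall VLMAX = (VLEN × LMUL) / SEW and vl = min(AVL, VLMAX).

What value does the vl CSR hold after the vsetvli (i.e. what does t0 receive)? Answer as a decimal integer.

lanes per group: 256·1/16 = 16
vl ← min(54, 16) = 16

vl = 16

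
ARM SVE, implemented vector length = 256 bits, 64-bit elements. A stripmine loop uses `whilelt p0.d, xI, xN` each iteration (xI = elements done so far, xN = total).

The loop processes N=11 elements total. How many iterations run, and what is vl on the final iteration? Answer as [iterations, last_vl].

register lanes = 256/64 = 4
11 elements at 4/iter → 3 passes, remainder 3 on the last

[iterations, last_vl] = [3, 3]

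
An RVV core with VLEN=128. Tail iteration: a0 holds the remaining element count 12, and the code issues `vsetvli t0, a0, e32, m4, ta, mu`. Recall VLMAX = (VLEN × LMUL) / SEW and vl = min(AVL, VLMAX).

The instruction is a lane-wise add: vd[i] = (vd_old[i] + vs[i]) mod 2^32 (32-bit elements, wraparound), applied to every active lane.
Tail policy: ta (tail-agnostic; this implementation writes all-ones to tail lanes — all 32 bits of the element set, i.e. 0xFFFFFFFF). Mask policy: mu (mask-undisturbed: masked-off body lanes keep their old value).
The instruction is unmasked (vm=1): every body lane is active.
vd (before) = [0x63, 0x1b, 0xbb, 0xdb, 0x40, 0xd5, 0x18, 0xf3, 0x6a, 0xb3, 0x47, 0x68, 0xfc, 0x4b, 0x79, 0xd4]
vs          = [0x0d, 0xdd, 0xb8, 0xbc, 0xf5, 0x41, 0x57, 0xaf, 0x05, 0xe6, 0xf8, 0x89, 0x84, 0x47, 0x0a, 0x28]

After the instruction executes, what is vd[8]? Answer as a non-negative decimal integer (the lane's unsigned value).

VLMAX = VLEN×LMUL/SEW = 128×4/32 = 16
AVL=12 ≤ VLMAX=16, so vl = 12
vd[0] add(0x63,0x0d) -> 0x70
vd[1] add(0x1b,0xdd) -> 0xf8
vd[2] add(0xbb,0xb8) -> 0x173
vd[3] add(0xdb,0xbc) -> 0x197
vd[4] add(0x40,0xf5) -> 0x135
vd[5] add(0xd5,0x41) -> 0x116
vd[6] add(0x18,0x57) -> 0x6f
vd[7] add(0xf3,0xaf) -> 0x1a2
vd[8] add(0x6a,0x05) -> 0x6f
vd[9] add(0xb3,0xe6) -> 0x199
vd[10] add(0x47,0xf8) -> 0x13f
vd[11] add(0x68,0x89) -> 0xf1
vd[12] tail/ones -> 0xffffffff
vd[13] tail/ones -> 0xffffffff
vd[14] tail/ones -> 0xffffffff
vd[15] tail/ones -> 0xffffffff

vd[8] = 111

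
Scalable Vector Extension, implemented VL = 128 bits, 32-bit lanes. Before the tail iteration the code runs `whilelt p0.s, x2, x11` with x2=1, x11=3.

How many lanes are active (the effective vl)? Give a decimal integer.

vl = 2

lane count: 128 div 32 = 4
whilelt: lane j active iff 1+j < 3 → j < 2 → 2 active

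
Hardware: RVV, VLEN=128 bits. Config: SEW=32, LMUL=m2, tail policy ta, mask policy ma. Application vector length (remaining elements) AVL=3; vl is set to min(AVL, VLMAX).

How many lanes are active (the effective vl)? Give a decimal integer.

vl = 3

VLMAX = (128 × 2) / 32 = 8 lanes
vl ← min(3, 8) = 3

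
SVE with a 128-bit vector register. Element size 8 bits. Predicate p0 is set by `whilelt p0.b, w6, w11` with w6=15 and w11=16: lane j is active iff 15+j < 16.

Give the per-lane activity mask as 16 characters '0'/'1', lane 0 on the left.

predicate = 1000000000000000

128-bit reg / 8-bit elem → 16 lanes
active while 15+j < 16, i.e. j ∈ [0,1) capped at 16 ⇒ 1
bits (lane 0 leftmost): 1000000000000000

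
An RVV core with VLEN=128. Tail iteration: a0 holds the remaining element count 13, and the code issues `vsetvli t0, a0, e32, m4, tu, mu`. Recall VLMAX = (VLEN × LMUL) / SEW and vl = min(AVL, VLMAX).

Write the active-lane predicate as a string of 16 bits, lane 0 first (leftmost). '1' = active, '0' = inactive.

predicate = 1111111111111000

VLMAX = (128 × 4) / 32 = 16 lanes
vl = min(AVL, VLMAX) = min(13, 16) = 13
bits (lane 0 leftmost): 1111111111111000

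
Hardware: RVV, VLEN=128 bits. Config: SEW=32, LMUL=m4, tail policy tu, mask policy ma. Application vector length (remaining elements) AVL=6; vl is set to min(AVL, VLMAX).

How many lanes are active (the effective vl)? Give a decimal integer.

VLMAX = (128 × 4) / 32 = 16 lanes
vl ← min(6, 16) = 6

vl = 6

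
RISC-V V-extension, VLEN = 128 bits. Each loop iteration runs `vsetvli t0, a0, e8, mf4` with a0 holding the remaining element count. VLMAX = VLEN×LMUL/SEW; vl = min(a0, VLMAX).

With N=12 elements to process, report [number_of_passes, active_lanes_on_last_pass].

VLMAX = (128 × 1/4) / 8 = 4 lanes
iterations = ceil(12/4) = 3; final-pass vl = 4

[iterations, last_vl] = [3, 4]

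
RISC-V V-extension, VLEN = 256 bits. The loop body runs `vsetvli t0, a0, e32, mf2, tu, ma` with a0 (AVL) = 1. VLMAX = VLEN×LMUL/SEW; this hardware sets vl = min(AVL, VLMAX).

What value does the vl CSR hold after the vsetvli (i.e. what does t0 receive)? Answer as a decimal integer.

vl = 1

VLMAX = VLEN×LMUL/SEW = 256×1/2/32 = 4
vl = min(AVL, VLMAX) = min(1, 4) = 1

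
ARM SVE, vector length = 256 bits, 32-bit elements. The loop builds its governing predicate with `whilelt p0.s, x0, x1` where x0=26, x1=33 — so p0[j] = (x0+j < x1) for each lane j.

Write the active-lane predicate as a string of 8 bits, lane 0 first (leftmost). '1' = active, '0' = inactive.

lane count: 256 div 32 = 8
whilelt: lane j active iff 26+j < 33 → j < 7 → 7 active
bits (lane 0 leftmost): 11111110

predicate = 11111110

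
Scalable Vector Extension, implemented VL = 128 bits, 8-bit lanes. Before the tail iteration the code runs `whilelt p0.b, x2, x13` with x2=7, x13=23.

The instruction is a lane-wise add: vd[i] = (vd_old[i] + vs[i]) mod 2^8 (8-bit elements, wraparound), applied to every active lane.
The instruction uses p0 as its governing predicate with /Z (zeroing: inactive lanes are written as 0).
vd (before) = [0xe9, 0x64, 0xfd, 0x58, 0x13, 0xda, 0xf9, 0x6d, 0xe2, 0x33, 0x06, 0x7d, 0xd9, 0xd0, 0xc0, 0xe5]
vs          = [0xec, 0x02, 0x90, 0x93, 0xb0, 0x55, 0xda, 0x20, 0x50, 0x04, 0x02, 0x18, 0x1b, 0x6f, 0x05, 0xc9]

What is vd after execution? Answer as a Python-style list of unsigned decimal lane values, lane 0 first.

register lanes = 128/8 = 16
whilelt: lane j active iff 7+j < 23 → j < 16 → 16 active
lane  0: add(0xe9,0xec) ⇒ 0xd5
lane  1: add(0x64,0x02) ⇒ 0x66
lane  2: add(0xfd,0x90) ⇒ 0x8d
lane  3: add(0x58,0x93) ⇒ 0xeb
lane  4: add(0x13,0xb0) ⇒ 0xc3
lane  5: add(0xda,0x55) ⇒ 0x2f
lane  6: add(0xf9,0xda) ⇒ 0xd3
lane  7: add(0x6d,0x20) ⇒ 0x8d
lane  8: add(0xe2,0x50) ⇒ 0x32
lane  9: add(0x33,0x04) ⇒ 0x37
lane 10: add(0x06,0x02) ⇒ 0x08
lane 11: add(0x7d,0x18) ⇒ 0x95
lane 12: add(0xd9,0x1b) ⇒ 0xf4
lane 13: add(0xd0,0x6f) ⇒ 0x3f
lane 14: add(0xc0,0x05) ⇒ 0xc5
lane 15: add(0xe5,0xc9) ⇒ 0xae

vd = [213, 102, 141, 235, 195, 47, 211, 141, 50, 55, 8, 149, 244, 63, 197, 174]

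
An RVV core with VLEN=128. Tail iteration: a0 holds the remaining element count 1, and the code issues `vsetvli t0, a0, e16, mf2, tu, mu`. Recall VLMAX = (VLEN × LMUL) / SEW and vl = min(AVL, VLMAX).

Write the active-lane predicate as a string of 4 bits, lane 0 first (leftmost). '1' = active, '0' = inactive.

VLMAX = (128 × 1/2) / 16 = 4 lanes
AVL=1 ≤ VLMAX=4, so vl = 1
bits (lane 0 leftmost): 1000

predicate = 1000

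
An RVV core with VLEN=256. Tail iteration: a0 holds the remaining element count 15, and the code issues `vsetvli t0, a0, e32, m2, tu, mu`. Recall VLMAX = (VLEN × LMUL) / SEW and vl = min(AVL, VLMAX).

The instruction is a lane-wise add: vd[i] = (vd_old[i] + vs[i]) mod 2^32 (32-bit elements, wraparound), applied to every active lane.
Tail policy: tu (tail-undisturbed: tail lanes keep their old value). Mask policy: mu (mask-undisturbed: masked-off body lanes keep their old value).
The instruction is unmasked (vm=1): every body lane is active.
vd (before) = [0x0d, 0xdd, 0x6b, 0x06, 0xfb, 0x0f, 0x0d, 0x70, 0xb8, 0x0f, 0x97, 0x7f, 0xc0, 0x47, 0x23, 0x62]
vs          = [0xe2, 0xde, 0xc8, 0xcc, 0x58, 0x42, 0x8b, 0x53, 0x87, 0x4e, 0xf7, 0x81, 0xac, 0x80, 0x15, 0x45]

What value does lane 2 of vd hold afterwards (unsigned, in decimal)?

vd[2] = 307

VLMAX = VLEN×LMUL/SEW = 256×2/32 = 16
vl = min(AVL, VLMAX) = min(15, 16) = 15
  i=0: add(0x0d,0xe2) → 239
  i=1: add(0xdd,0xde) → 443
  i=2: add(0x6b,0xc8) → 307
  i=3: add(0x06,0xcc) → 210
  i=4: add(0xfb,0x58) → 339
  i=5: add(0x0f,0x42) → 81
  i=6: add(0x0d,0x8b) → 152
  i=7: add(0x70,0x53) → 195
  i=8: add(0xb8,0x87) → 319
  i=9: add(0x0f,0x4e) → 93
  i=10: add(0x97,0xf7) → 398
  i=11: add(0x7f,0x81) → 256
  i=12: add(0xc0,0xac) → 364
  i=13: add(0x47,0x80) → 199
  i=14: add(0x23,0x15) → 56
  i=15: tail/keep → 98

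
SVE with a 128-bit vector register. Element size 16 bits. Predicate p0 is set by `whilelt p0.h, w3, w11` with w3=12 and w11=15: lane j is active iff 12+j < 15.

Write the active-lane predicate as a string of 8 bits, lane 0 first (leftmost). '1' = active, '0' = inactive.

predicate = 11100000

register lanes = 128/16 = 8
whilelt: lane j active iff 12+j < 15 → j < 3 → 3 active
bits (lane 0 leftmost): 11100000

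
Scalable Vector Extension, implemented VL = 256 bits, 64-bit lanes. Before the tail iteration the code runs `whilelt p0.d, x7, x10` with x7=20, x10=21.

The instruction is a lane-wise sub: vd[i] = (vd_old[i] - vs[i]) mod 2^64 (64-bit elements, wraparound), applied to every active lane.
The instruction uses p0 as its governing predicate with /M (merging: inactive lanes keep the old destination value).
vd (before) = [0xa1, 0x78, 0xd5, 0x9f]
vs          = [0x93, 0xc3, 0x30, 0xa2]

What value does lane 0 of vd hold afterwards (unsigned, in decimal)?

vd[0] = 14

lane count: 256 div 64 = 4
p0[j] = (20+j < 21); true for j=0..0 → 1 lanes set
  i=0: sub(0xa1,0x93) → 14
  i=1: tail/keep → 120
  i=2: tail/keep → 213
  i=3: tail/keep → 159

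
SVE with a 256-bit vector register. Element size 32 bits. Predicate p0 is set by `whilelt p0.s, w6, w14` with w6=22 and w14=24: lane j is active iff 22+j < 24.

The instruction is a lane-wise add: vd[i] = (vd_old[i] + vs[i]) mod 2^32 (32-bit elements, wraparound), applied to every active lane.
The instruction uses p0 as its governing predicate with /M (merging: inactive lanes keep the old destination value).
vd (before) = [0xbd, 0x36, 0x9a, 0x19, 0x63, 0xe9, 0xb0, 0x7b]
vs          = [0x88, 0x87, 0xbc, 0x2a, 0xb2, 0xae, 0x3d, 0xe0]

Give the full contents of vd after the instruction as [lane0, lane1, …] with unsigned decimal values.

lane count: 256 div 32 = 8
active while 22+j < 24, i.e. j ∈ [0,2) capped at 8 ⇒ 2
  i=0: add(0xbd,0x88) → 325
  i=1: add(0x36,0x87) → 189
  i=2: tail/keep → 154
  i=3: tail/keep → 25
  i=4: tail/keep → 99
  i=5: tail/keep → 233
  i=6: tail/keep → 176
  i=7: tail/keep → 123

vd = [325, 189, 154, 25, 99, 233, 176, 123]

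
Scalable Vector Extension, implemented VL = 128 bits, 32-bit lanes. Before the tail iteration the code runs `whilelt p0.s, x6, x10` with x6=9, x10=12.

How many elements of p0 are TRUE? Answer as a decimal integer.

lane count: 128 div 32 = 4
active while 9+j < 12, i.e. j ∈ [0,3) capped at 4 ⇒ 3

vl = 3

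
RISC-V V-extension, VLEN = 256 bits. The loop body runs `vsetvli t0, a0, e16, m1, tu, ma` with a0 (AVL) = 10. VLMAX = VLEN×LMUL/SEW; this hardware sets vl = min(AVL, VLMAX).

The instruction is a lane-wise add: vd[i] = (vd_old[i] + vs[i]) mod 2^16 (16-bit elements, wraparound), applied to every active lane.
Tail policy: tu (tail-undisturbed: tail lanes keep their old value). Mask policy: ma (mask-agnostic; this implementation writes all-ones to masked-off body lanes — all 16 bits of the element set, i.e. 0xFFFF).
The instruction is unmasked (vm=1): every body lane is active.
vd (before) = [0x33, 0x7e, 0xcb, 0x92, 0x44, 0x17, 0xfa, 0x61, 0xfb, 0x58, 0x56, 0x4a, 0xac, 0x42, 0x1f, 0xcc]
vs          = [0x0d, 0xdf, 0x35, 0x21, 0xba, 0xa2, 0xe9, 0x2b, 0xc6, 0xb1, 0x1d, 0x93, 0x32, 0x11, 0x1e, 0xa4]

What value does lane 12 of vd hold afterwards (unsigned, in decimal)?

vd[12] = 172

lanes per group: 256·1/16 = 16
AVL=10 ≤ VLMAX=16, so vl = 10
[0] add(0x33,0x0d) = 0x40
[1] add(0x7e,0xdf) = 0x15d
[2] add(0xcb,0x35) = 0x100
[3] add(0x92,0x21) = 0xb3
[4] add(0x44,0xba) = 0xfe
[5] add(0x17,0xa2) = 0xb9
[6] add(0xfa,0xe9) = 0x1e3
[7] add(0x61,0x2b) = 0x8c
[8] add(0xfb,0xc6) = 0x1c1
[9] add(0x58,0xb1) = 0x109
[10] tail/keep = 0x56
[11] tail/keep = 0x4a
[12] tail/keep = 0xac
[13] tail/keep = 0x42
[14] tail/keep = 0x1f
[15] tail/keep = 0xcc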